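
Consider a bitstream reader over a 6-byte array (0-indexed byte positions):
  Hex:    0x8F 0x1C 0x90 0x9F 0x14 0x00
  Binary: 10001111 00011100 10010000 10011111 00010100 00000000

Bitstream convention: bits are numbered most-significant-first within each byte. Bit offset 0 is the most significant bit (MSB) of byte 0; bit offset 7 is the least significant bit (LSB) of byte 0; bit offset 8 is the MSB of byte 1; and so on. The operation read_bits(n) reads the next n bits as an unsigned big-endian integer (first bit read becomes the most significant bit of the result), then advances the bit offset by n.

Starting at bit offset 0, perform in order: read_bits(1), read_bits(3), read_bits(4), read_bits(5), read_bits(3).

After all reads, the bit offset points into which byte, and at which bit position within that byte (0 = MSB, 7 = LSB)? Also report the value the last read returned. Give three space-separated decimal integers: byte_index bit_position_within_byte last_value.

Answer: 2 0 4

Derivation:
Read 1: bits[0:1] width=1 -> value=1 (bin 1); offset now 1 = byte 0 bit 1; 47 bits remain
Read 2: bits[1:4] width=3 -> value=0 (bin 000); offset now 4 = byte 0 bit 4; 44 bits remain
Read 3: bits[4:8] width=4 -> value=15 (bin 1111); offset now 8 = byte 1 bit 0; 40 bits remain
Read 4: bits[8:13] width=5 -> value=3 (bin 00011); offset now 13 = byte 1 bit 5; 35 bits remain
Read 5: bits[13:16] width=3 -> value=4 (bin 100); offset now 16 = byte 2 bit 0; 32 bits remain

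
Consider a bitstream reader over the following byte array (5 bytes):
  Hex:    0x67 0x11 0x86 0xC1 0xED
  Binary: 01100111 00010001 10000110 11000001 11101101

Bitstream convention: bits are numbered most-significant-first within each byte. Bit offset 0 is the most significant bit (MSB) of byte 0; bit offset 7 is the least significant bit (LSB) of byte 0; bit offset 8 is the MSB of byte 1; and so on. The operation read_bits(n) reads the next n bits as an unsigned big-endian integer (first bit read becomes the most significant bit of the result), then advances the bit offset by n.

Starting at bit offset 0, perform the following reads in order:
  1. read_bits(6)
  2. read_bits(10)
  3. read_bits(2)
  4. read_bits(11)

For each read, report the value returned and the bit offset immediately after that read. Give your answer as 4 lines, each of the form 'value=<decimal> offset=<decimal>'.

Answer: value=25 offset=6
value=785 offset=16
value=2 offset=18
value=216 offset=29

Derivation:
Read 1: bits[0:6] width=6 -> value=25 (bin 011001); offset now 6 = byte 0 bit 6; 34 bits remain
Read 2: bits[6:16] width=10 -> value=785 (bin 1100010001); offset now 16 = byte 2 bit 0; 24 bits remain
Read 3: bits[16:18] width=2 -> value=2 (bin 10); offset now 18 = byte 2 bit 2; 22 bits remain
Read 4: bits[18:29] width=11 -> value=216 (bin 00011011000); offset now 29 = byte 3 bit 5; 11 bits remain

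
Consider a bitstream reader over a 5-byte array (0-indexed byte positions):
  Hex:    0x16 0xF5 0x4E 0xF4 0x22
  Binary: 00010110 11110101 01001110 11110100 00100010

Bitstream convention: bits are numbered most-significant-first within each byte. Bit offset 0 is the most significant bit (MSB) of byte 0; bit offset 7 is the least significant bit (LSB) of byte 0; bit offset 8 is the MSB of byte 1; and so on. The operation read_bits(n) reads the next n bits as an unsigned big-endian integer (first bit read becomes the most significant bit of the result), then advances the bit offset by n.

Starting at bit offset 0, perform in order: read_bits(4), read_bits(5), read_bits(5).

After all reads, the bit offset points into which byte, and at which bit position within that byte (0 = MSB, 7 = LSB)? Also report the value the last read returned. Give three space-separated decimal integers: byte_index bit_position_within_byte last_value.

Read 1: bits[0:4] width=4 -> value=1 (bin 0001); offset now 4 = byte 0 bit 4; 36 bits remain
Read 2: bits[4:9] width=5 -> value=13 (bin 01101); offset now 9 = byte 1 bit 1; 31 bits remain
Read 3: bits[9:14] width=5 -> value=29 (bin 11101); offset now 14 = byte 1 bit 6; 26 bits remain

Answer: 1 6 29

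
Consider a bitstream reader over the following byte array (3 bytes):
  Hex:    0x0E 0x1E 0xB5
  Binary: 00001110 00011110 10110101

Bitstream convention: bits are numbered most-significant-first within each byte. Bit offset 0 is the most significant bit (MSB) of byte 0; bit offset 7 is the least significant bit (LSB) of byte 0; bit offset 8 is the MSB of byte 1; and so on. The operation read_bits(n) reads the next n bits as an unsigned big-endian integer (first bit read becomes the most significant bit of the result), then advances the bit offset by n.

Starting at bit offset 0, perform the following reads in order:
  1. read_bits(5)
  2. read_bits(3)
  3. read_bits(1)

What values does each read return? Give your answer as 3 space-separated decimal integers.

Read 1: bits[0:5] width=5 -> value=1 (bin 00001); offset now 5 = byte 0 bit 5; 19 bits remain
Read 2: bits[5:8] width=3 -> value=6 (bin 110); offset now 8 = byte 1 bit 0; 16 bits remain
Read 3: bits[8:9] width=1 -> value=0 (bin 0); offset now 9 = byte 1 bit 1; 15 bits remain

Answer: 1 6 0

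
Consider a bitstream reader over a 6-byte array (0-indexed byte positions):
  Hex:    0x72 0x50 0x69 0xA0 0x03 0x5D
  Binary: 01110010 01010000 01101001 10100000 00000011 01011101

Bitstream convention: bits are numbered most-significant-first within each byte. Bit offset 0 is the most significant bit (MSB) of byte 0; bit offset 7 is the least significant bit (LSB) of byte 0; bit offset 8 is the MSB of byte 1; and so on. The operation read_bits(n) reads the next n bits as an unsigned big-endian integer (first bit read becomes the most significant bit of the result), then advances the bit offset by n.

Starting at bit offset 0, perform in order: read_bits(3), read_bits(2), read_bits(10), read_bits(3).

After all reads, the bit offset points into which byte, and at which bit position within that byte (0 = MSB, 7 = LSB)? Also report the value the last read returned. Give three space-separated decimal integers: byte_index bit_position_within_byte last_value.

Read 1: bits[0:3] width=3 -> value=3 (bin 011); offset now 3 = byte 0 bit 3; 45 bits remain
Read 2: bits[3:5] width=2 -> value=2 (bin 10); offset now 5 = byte 0 bit 5; 43 bits remain
Read 3: bits[5:15] width=10 -> value=296 (bin 0100101000); offset now 15 = byte 1 bit 7; 33 bits remain
Read 4: bits[15:18] width=3 -> value=1 (bin 001); offset now 18 = byte 2 bit 2; 30 bits remain

Answer: 2 2 1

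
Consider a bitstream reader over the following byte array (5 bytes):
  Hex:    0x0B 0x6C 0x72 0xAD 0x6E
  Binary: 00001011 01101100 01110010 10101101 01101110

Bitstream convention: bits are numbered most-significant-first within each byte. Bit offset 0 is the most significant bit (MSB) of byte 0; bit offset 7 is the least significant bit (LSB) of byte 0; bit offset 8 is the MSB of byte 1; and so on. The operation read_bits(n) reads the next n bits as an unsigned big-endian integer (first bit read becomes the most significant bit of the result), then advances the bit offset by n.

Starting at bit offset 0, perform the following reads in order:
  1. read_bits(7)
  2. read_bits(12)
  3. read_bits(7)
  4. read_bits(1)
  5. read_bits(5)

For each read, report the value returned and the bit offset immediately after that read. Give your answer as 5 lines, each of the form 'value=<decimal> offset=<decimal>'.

Answer: value=5 offset=7
value=2915 offset=19
value=74 offset=26
value=1 offset=27
value=13 offset=32

Derivation:
Read 1: bits[0:7] width=7 -> value=5 (bin 0000101); offset now 7 = byte 0 bit 7; 33 bits remain
Read 2: bits[7:19] width=12 -> value=2915 (bin 101101100011); offset now 19 = byte 2 bit 3; 21 bits remain
Read 3: bits[19:26] width=7 -> value=74 (bin 1001010); offset now 26 = byte 3 bit 2; 14 bits remain
Read 4: bits[26:27] width=1 -> value=1 (bin 1); offset now 27 = byte 3 bit 3; 13 bits remain
Read 5: bits[27:32] width=5 -> value=13 (bin 01101); offset now 32 = byte 4 bit 0; 8 bits remain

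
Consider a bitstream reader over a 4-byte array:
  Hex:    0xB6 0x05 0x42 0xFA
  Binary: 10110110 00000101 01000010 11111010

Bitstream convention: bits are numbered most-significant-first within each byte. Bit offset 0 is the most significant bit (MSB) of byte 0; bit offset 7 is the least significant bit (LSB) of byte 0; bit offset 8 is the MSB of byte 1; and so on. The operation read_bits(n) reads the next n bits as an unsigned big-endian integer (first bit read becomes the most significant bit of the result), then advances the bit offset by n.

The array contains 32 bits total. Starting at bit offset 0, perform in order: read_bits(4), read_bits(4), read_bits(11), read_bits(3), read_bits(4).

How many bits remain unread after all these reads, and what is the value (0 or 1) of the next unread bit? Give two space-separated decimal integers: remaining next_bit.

Answer: 6 1

Derivation:
Read 1: bits[0:4] width=4 -> value=11 (bin 1011); offset now 4 = byte 0 bit 4; 28 bits remain
Read 2: bits[4:8] width=4 -> value=6 (bin 0110); offset now 8 = byte 1 bit 0; 24 bits remain
Read 3: bits[8:19] width=11 -> value=42 (bin 00000101010); offset now 19 = byte 2 bit 3; 13 bits remain
Read 4: bits[19:22] width=3 -> value=0 (bin 000); offset now 22 = byte 2 bit 6; 10 bits remain
Read 5: bits[22:26] width=4 -> value=11 (bin 1011); offset now 26 = byte 3 bit 2; 6 bits remain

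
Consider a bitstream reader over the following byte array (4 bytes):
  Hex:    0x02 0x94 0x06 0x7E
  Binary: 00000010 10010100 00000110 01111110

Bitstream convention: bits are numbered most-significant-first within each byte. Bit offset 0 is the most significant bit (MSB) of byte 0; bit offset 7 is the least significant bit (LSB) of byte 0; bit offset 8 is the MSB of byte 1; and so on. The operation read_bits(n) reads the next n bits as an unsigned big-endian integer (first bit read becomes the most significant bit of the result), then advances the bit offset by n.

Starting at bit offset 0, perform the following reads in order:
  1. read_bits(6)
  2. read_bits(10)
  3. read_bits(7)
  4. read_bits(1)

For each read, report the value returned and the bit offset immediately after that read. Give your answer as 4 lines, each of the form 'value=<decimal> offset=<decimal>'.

Read 1: bits[0:6] width=6 -> value=0 (bin 000000); offset now 6 = byte 0 bit 6; 26 bits remain
Read 2: bits[6:16] width=10 -> value=660 (bin 1010010100); offset now 16 = byte 2 bit 0; 16 bits remain
Read 3: bits[16:23] width=7 -> value=3 (bin 0000011); offset now 23 = byte 2 bit 7; 9 bits remain
Read 4: bits[23:24] width=1 -> value=0 (bin 0); offset now 24 = byte 3 bit 0; 8 bits remain

Answer: value=0 offset=6
value=660 offset=16
value=3 offset=23
value=0 offset=24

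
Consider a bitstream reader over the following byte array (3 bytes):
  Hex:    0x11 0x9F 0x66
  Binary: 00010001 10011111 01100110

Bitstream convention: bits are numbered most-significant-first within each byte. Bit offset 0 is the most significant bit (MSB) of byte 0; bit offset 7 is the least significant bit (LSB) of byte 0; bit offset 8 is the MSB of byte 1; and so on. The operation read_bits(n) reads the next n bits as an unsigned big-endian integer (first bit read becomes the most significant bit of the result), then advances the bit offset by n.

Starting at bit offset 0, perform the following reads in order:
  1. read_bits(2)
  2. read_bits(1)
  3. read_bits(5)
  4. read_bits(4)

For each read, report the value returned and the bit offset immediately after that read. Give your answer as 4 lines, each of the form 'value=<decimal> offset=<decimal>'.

Read 1: bits[0:2] width=2 -> value=0 (bin 00); offset now 2 = byte 0 bit 2; 22 bits remain
Read 2: bits[2:3] width=1 -> value=0 (bin 0); offset now 3 = byte 0 bit 3; 21 bits remain
Read 3: bits[3:8] width=5 -> value=17 (bin 10001); offset now 8 = byte 1 bit 0; 16 bits remain
Read 4: bits[8:12] width=4 -> value=9 (bin 1001); offset now 12 = byte 1 bit 4; 12 bits remain

Answer: value=0 offset=2
value=0 offset=3
value=17 offset=8
value=9 offset=12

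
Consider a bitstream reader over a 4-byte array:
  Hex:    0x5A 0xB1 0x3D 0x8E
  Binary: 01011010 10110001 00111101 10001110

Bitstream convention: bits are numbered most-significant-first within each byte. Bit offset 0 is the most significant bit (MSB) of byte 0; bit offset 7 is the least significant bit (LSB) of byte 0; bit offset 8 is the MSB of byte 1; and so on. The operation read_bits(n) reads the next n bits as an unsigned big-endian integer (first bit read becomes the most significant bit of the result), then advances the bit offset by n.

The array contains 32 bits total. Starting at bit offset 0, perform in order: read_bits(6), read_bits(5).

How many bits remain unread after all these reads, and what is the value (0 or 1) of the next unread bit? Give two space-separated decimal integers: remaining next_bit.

Read 1: bits[0:6] width=6 -> value=22 (bin 010110); offset now 6 = byte 0 bit 6; 26 bits remain
Read 2: bits[6:11] width=5 -> value=21 (bin 10101); offset now 11 = byte 1 bit 3; 21 bits remain

Answer: 21 1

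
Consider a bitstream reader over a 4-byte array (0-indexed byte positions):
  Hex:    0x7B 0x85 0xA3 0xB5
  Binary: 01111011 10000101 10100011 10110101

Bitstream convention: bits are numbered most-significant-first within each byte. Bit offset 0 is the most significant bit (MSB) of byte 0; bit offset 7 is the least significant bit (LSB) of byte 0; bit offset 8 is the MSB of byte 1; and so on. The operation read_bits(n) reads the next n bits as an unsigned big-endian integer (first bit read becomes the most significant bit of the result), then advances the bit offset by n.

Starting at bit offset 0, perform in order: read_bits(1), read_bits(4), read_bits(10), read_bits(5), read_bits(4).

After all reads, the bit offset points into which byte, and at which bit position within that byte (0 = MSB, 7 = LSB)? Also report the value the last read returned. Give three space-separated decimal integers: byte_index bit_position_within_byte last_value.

Read 1: bits[0:1] width=1 -> value=0 (bin 0); offset now 1 = byte 0 bit 1; 31 bits remain
Read 2: bits[1:5] width=4 -> value=15 (bin 1111); offset now 5 = byte 0 bit 5; 27 bits remain
Read 3: bits[5:15] width=10 -> value=450 (bin 0111000010); offset now 15 = byte 1 bit 7; 17 bits remain
Read 4: bits[15:20] width=5 -> value=26 (bin 11010); offset now 20 = byte 2 bit 4; 12 bits remain
Read 5: bits[20:24] width=4 -> value=3 (bin 0011); offset now 24 = byte 3 bit 0; 8 bits remain

Answer: 3 0 3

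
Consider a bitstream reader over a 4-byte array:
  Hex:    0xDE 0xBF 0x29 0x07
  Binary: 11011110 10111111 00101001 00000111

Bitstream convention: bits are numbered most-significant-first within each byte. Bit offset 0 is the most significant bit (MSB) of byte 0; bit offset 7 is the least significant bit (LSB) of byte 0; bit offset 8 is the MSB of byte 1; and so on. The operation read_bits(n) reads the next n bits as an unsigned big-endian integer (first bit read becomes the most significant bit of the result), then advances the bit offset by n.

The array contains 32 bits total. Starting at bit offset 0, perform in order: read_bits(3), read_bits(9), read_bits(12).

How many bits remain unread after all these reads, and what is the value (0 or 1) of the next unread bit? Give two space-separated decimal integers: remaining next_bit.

Answer: 8 0

Derivation:
Read 1: bits[0:3] width=3 -> value=6 (bin 110); offset now 3 = byte 0 bit 3; 29 bits remain
Read 2: bits[3:12] width=9 -> value=491 (bin 111101011); offset now 12 = byte 1 bit 4; 20 bits remain
Read 3: bits[12:24] width=12 -> value=3881 (bin 111100101001); offset now 24 = byte 3 bit 0; 8 bits remain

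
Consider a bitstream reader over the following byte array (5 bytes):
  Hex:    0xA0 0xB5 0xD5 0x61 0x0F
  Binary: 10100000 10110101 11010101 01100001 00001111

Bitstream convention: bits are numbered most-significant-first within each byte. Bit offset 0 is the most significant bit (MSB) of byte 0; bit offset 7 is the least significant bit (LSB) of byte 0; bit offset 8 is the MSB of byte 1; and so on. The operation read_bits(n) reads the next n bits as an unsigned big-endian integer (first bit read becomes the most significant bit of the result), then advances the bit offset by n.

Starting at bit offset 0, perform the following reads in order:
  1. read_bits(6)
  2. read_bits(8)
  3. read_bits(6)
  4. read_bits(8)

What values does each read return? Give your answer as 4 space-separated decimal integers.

Read 1: bits[0:6] width=6 -> value=40 (bin 101000); offset now 6 = byte 0 bit 6; 34 bits remain
Read 2: bits[6:14] width=8 -> value=45 (bin 00101101); offset now 14 = byte 1 bit 6; 26 bits remain
Read 3: bits[14:20] width=6 -> value=29 (bin 011101); offset now 20 = byte 2 bit 4; 20 bits remain
Read 4: bits[20:28] width=8 -> value=86 (bin 01010110); offset now 28 = byte 3 bit 4; 12 bits remain

Answer: 40 45 29 86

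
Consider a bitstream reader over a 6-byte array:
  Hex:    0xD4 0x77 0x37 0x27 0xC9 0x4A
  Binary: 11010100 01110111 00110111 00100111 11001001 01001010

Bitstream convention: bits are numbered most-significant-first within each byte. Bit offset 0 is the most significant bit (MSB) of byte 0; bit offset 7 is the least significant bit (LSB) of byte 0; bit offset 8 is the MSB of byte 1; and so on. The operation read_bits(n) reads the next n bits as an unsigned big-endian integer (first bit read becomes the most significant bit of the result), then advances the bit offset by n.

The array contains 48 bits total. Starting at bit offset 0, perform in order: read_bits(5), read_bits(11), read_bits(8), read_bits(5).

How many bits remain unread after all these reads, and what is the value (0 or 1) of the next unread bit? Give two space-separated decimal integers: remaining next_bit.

Read 1: bits[0:5] width=5 -> value=26 (bin 11010); offset now 5 = byte 0 bit 5; 43 bits remain
Read 2: bits[5:16] width=11 -> value=1143 (bin 10001110111); offset now 16 = byte 2 bit 0; 32 bits remain
Read 3: bits[16:24] width=8 -> value=55 (bin 00110111); offset now 24 = byte 3 bit 0; 24 bits remain
Read 4: bits[24:29] width=5 -> value=4 (bin 00100); offset now 29 = byte 3 bit 5; 19 bits remain

Answer: 19 1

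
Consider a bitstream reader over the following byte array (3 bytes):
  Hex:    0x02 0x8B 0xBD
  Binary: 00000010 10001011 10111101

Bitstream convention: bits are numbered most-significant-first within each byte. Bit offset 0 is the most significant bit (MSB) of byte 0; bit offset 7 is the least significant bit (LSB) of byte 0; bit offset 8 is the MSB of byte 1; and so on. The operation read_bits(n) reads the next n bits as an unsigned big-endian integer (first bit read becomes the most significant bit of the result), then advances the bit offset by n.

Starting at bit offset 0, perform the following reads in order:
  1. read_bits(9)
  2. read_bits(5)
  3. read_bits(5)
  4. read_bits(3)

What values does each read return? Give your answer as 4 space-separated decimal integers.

Read 1: bits[0:9] width=9 -> value=5 (bin 000000101); offset now 9 = byte 1 bit 1; 15 bits remain
Read 2: bits[9:14] width=5 -> value=2 (bin 00010); offset now 14 = byte 1 bit 6; 10 bits remain
Read 3: bits[14:19] width=5 -> value=29 (bin 11101); offset now 19 = byte 2 bit 3; 5 bits remain
Read 4: bits[19:22] width=3 -> value=7 (bin 111); offset now 22 = byte 2 bit 6; 2 bits remain

Answer: 5 2 29 7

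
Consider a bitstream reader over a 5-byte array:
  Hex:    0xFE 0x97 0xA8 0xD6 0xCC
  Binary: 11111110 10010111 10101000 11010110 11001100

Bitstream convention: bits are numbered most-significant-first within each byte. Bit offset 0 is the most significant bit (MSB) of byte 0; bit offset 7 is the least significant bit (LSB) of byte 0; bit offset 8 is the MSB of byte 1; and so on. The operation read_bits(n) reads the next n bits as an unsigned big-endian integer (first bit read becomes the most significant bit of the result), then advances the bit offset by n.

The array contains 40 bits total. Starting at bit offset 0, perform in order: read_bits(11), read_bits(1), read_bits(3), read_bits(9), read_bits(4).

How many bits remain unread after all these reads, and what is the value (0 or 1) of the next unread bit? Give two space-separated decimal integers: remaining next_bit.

Read 1: bits[0:11] width=11 -> value=2036 (bin 11111110100); offset now 11 = byte 1 bit 3; 29 bits remain
Read 2: bits[11:12] width=1 -> value=1 (bin 1); offset now 12 = byte 1 bit 4; 28 bits remain
Read 3: bits[12:15] width=3 -> value=3 (bin 011); offset now 15 = byte 1 bit 7; 25 bits remain
Read 4: bits[15:24] width=9 -> value=424 (bin 110101000); offset now 24 = byte 3 bit 0; 16 bits remain
Read 5: bits[24:28] width=4 -> value=13 (bin 1101); offset now 28 = byte 3 bit 4; 12 bits remain

Answer: 12 0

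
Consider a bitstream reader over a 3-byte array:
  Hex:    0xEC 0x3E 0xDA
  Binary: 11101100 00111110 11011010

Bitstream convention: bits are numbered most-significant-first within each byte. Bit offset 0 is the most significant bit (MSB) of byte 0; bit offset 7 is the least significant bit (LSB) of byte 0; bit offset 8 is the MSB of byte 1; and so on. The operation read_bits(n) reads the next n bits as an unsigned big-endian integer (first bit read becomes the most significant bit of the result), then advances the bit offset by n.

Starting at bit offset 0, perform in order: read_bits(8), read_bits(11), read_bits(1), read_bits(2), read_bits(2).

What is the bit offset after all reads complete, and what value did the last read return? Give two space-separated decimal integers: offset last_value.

Answer: 24 2

Derivation:
Read 1: bits[0:8] width=8 -> value=236 (bin 11101100); offset now 8 = byte 1 bit 0; 16 bits remain
Read 2: bits[8:19] width=11 -> value=502 (bin 00111110110); offset now 19 = byte 2 bit 3; 5 bits remain
Read 3: bits[19:20] width=1 -> value=1 (bin 1); offset now 20 = byte 2 bit 4; 4 bits remain
Read 4: bits[20:22] width=2 -> value=2 (bin 10); offset now 22 = byte 2 bit 6; 2 bits remain
Read 5: bits[22:24] width=2 -> value=2 (bin 10); offset now 24 = byte 3 bit 0; 0 bits remain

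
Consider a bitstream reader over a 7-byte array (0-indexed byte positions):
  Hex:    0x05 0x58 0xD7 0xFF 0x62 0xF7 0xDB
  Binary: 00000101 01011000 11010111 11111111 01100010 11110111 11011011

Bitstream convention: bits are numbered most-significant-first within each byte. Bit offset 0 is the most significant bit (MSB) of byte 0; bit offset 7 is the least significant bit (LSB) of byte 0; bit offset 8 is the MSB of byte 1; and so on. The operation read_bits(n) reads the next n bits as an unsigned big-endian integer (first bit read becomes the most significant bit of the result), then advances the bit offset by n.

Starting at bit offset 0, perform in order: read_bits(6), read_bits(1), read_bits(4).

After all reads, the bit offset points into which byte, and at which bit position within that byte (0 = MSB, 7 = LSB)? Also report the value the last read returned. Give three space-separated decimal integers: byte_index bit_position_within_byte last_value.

Read 1: bits[0:6] width=6 -> value=1 (bin 000001); offset now 6 = byte 0 bit 6; 50 bits remain
Read 2: bits[6:7] width=1 -> value=0 (bin 0); offset now 7 = byte 0 bit 7; 49 bits remain
Read 3: bits[7:11] width=4 -> value=10 (bin 1010); offset now 11 = byte 1 bit 3; 45 bits remain

Answer: 1 3 10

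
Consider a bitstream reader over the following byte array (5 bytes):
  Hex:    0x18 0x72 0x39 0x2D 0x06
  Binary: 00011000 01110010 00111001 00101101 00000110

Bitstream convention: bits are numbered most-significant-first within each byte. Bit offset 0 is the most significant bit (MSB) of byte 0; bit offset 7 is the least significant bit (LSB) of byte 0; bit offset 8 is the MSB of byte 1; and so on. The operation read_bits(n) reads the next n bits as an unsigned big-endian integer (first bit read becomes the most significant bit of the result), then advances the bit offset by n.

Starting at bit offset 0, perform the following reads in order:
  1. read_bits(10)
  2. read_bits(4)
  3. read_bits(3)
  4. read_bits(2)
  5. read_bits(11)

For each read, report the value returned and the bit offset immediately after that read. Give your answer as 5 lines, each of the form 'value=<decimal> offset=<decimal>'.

Answer: value=97 offset=10
value=12 offset=14
value=4 offset=17
value=1 offset=19
value=1611 offset=30

Derivation:
Read 1: bits[0:10] width=10 -> value=97 (bin 0001100001); offset now 10 = byte 1 bit 2; 30 bits remain
Read 2: bits[10:14] width=4 -> value=12 (bin 1100); offset now 14 = byte 1 bit 6; 26 bits remain
Read 3: bits[14:17] width=3 -> value=4 (bin 100); offset now 17 = byte 2 bit 1; 23 bits remain
Read 4: bits[17:19] width=2 -> value=1 (bin 01); offset now 19 = byte 2 bit 3; 21 bits remain
Read 5: bits[19:30] width=11 -> value=1611 (bin 11001001011); offset now 30 = byte 3 bit 6; 10 bits remain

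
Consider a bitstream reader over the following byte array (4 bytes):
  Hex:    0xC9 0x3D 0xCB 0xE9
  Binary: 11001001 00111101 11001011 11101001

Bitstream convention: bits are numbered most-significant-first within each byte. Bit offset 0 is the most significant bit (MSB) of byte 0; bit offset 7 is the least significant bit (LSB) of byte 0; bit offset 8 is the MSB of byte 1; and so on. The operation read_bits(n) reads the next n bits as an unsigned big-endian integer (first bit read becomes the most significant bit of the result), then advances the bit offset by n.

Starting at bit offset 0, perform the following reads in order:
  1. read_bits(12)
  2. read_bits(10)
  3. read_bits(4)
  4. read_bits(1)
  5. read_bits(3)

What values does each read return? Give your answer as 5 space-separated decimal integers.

Read 1: bits[0:12] width=12 -> value=3219 (bin 110010010011); offset now 12 = byte 1 bit 4; 20 bits remain
Read 2: bits[12:22] width=10 -> value=882 (bin 1101110010); offset now 22 = byte 2 bit 6; 10 bits remain
Read 3: bits[22:26] width=4 -> value=15 (bin 1111); offset now 26 = byte 3 bit 2; 6 bits remain
Read 4: bits[26:27] width=1 -> value=1 (bin 1); offset now 27 = byte 3 bit 3; 5 bits remain
Read 5: bits[27:30] width=3 -> value=2 (bin 010); offset now 30 = byte 3 bit 6; 2 bits remain

Answer: 3219 882 15 1 2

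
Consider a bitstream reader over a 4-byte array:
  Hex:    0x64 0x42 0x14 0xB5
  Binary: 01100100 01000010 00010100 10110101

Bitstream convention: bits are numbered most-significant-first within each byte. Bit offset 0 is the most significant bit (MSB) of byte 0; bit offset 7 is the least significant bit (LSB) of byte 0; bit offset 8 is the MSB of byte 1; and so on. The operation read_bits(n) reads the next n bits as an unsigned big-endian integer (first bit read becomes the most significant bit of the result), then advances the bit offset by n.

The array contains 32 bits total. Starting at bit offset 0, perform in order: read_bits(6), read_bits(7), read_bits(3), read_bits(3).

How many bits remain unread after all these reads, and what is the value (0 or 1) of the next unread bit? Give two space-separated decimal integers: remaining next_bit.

Read 1: bits[0:6] width=6 -> value=25 (bin 011001); offset now 6 = byte 0 bit 6; 26 bits remain
Read 2: bits[6:13] width=7 -> value=8 (bin 0001000); offset now 13 = byte 1 bit 5; 19 bits remain
Read 3: bits[13:16] width=3 -> value=2 (bin 010); offset now 16 = byte 2 bit 0; 16 bits remain
Read 4: bits[16:19] width=3 -> value=0 (bin 000); offset now 19 = byte 2 bit 3; 13 bits remain

Answer: 13 1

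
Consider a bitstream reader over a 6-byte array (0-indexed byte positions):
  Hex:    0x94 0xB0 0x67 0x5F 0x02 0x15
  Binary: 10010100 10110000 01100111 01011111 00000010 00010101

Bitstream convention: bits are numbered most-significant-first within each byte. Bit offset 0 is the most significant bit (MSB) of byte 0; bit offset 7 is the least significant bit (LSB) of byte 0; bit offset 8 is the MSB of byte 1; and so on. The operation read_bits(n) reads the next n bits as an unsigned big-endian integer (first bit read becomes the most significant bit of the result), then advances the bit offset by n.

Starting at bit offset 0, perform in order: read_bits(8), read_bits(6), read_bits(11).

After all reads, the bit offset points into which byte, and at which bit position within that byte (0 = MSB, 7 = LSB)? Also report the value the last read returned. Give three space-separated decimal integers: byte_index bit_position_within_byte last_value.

Answer: 3 1 206

Derivation:
Read 1: bits[0:8] width=8 -> value=148 (bin 10010100); offset now 8 = byte 1 bit 0; 40 bits remain
Read 2: bits[8:14] width=6 -> value=44 (bin 101100); offset now 14 = byte 1 bit 6; 34 bits remain
Read 3: bits[14:25] width=11 -> value=206 (bin 00011001110); offset now 25 = byte 3 bit 1; 23 bits remain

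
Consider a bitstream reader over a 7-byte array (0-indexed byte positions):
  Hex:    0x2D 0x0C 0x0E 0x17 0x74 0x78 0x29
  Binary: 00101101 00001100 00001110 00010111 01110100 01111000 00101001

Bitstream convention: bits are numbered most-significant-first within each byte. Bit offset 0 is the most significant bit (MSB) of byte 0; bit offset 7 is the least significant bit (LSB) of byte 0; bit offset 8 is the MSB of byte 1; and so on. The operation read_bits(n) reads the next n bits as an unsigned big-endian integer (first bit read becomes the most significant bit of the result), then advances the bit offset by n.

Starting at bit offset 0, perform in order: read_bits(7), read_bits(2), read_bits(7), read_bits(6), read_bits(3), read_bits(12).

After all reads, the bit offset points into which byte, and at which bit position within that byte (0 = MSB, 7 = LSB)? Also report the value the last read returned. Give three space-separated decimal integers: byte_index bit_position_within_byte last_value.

Answer: 4 5 750

Derivation:
Read 1: bits[0:7] width=7 -> value=22 (bin 0010110); offset now 7 = byte 0 bit 7; 49 bits remain
Read 2: bits[7:9] width=2 -> value=2 (bin 10); offset now 9 = byte 1 bit 1; 47 bits remain
Read 3: bits[9:16] width=7 -> value=12 (bin 0001100); offset now 16 = byte 2 bit 0; 40 bits remain
Read 4: bits[16:22] width=6 -> value=3 (bin 000011); offset now 22 = byte 2 bit 6; 34 bits remain
Read 5: bits[22:25] width=3 -> value=4 (bin 100); offset now 25 = byte 3 bit 1; 31 bits remain
Read 6: bits[25:37] width=12 -> value=750 (bin 001011101110); offset now 37 = byte 4 bit 5; 19 bits remain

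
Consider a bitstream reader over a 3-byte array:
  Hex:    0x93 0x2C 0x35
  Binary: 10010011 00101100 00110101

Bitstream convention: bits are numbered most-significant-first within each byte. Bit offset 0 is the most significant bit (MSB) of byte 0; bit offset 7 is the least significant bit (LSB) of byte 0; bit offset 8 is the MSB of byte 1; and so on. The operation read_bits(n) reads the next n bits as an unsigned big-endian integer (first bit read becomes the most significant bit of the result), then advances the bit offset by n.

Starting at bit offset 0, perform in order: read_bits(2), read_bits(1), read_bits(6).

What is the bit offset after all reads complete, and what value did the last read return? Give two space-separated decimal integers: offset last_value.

Read 1: bits[0:2] width=2 -> value=2 (bin 10); offset now 2 = byte 0 bit 2; 22 bits remain
Read 2: bits[2:3] width=1 -> value=0 (bin 0); offset now 3 = byte 0 bit 3; 21 bits remain
Read 3: bits[3:9] width=6 -> value=38 (bin 100110); offset now 9 = byte 1 bit 1; 15 bits remain

Answer: 9 38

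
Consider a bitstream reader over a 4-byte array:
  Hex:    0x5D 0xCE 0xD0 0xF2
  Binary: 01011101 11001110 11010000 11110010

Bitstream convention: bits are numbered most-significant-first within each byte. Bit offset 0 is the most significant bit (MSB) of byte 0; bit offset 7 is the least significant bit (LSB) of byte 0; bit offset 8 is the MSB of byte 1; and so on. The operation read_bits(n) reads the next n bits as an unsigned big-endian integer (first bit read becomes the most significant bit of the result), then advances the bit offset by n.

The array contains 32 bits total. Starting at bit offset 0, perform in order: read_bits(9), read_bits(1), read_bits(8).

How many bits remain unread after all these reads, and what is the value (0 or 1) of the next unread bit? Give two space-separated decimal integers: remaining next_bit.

Answer: 14 0

Derivation:
Read 1: bits[0:9] width=9 -> value=187 (bin 010111011); offset now 9 = byte 1 bit 1; 23 bits remain
Read 2: bits[9:10] width=1 -> value=1 (bin 1); offset now 10 = byte 1 bit 2; 22 bits remain
Read 3: bits[10:18] width=8 -> value=59 (bin 00111011); offset now 18 = byte 2 bit 2; 14 bits remain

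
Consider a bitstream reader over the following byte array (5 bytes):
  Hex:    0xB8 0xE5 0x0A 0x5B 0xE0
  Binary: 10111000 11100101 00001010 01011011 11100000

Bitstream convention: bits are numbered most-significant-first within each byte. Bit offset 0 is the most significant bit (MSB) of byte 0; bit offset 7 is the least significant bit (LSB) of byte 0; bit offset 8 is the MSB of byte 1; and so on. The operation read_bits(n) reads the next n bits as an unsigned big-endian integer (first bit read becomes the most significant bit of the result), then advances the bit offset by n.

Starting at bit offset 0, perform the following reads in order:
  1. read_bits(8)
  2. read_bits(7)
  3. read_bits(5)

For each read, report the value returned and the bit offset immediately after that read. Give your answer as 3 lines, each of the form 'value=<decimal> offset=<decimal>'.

Read 1: bits[0:8] width=8 -> value=184 (bin 10111000); offset now 8 = byte 1 bit 0; 32 bits remain
Read 2: bits[8:15] width=7 -> value=114 (bin 1110010); offset now 15 = byte 1 bit 7; 25 bits remain
Read 3: bits[15:20] width=5 -> value=16 (bin 10000); offset now 20 = byte 2 bit 4; 20 bits remain

Answer: value=184 offset=8
value=114 offset=15
value=16 offset=20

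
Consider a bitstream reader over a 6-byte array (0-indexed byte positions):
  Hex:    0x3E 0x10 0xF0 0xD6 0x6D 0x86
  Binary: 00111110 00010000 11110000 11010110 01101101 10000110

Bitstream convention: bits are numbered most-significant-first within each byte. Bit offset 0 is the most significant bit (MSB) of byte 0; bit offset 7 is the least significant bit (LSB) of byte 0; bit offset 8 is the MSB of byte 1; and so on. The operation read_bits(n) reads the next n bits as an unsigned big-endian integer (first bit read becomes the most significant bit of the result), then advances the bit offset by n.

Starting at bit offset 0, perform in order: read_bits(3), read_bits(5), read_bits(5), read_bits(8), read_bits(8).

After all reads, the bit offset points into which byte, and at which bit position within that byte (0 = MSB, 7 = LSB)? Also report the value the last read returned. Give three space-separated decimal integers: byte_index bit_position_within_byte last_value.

Answer: 3 5 26

Derivation:
Read 1: bits[0:3] width=3 -> value=1 (bin 001); offset now 3 = byte 0 bit 3; 45 bits remain
Read 2: bits[3:8] width=5 -> value=30 (bin 11110); offset now 8 = byte 1 bit 0; 40 bits remain
Read 3: bits[8:13] width=5 -> value=2 (bin 00010); offset now 13 = byte 1 bit 5; 35 bits remain
Read 4: bits[13:21] width=8 -> value=30 (bin 00011110); offset now 21 = byte 2 bit 5; 27 bits remain
Read 5: bits[21:29] width=8 -> value=26 (bin 00011010); offset now 29 = byte 3 bit 5; 19 bits remain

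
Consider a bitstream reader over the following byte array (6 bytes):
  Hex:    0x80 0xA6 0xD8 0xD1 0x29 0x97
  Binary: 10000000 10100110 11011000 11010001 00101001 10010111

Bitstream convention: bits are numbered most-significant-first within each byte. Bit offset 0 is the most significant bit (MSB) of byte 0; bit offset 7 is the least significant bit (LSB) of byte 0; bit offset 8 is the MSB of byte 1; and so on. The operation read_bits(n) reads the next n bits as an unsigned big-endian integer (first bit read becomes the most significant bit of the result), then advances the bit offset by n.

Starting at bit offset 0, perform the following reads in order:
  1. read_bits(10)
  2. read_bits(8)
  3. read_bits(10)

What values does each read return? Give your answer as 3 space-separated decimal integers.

Answer: 514 155 397

Derivation:
Read 1: bits[0:10] width=10 -> value=514 (bin 1000000010); offset now 10 = byte 1 bit 2; 38 bits remain
Read 2: bits[10:18] width=8 -> value=155 (bin 10011011); offset now 18 = byte 2 bit 2; 30 bits remain
Read 3: bits[18:28] width=10 -> value=397 (bin 0110001101); offset now 28 = byte 3 bit 4; 20 bits remain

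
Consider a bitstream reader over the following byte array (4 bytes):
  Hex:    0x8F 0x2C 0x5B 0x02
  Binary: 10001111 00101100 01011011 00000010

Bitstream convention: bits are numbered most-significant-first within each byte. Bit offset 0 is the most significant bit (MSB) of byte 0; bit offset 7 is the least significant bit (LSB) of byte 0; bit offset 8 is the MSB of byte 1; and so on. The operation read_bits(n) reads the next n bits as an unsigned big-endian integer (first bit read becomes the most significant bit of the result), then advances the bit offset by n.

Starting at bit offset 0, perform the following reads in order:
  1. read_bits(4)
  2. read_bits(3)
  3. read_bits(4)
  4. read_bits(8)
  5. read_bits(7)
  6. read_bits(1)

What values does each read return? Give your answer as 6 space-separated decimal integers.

Answer: 8 7 9 98 108 0

Derivation:
Read 1: bits[0:4] width=4 -> value=8 (bin 1000); offset now 4 = byte 0 bit 4; 28 bits remain
Read 2: bits[4:7] width=3 -> value=7 (bin 111); offset now 7 = byte 0 bit 7; 25 bits remain
Read 3: bits[7:11] width=4 -> value=9 (bin 1001); offset now 11 = byte 1 bit 3; 21 bits remain
Read 4: bits[11:19] width=8 -> value=98 (bin 01100010); offset now 19 = byte 2 bit 3; 13 bits remain
Read 5: bits[19:26] width=7 -> value=108 (bin 1101100); offset now 26 = byte 3 bit 2; 6 bits remain
Read 6: bits[26:27] width=1 -> value=0 (bin 0); offset now 27 = byte 3 bit 3; 5 bits remain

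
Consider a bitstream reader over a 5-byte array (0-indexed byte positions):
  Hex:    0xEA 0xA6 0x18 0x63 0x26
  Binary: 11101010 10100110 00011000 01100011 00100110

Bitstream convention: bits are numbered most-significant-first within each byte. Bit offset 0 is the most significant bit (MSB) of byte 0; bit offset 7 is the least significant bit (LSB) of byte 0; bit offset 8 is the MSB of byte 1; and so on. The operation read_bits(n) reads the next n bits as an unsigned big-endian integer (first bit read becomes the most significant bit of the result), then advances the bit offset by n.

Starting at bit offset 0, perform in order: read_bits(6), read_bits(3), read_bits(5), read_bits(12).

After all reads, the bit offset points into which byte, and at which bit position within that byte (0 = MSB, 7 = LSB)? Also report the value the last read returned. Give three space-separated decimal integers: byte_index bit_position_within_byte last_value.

Read 1: bits[0:6] width=6 -> value=58 (bin 111010); offset now 6 = byte 0 bit 6; 34 bits remain
Read 2: bits[6:9] width=3 -> value=5 (bin 101); offset now 9 = byte 1 bit 1; 31 bits remain
Read 3: bits[9:14] width=5 -> value=9 (bin 01001); offset now 14 = byte 1 bit 6; 26 bits remain
Read 4: bits[14:26] width=12 -> value=2145 (bin 100001100001); offset now 26 = byte 3 bit 2; 14 bits remain

Answer: 3 2 2145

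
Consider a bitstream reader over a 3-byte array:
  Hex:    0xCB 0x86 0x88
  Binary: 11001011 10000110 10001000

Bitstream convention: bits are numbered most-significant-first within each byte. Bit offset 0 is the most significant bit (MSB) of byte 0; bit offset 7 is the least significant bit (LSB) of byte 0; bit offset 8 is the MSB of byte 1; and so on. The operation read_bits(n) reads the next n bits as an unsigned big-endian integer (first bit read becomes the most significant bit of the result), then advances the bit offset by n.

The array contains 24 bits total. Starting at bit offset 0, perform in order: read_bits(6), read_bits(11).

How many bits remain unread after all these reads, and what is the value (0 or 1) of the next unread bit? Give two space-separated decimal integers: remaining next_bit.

Read 1: bits[0:6] width=6 -> value=50 (bin 110010); offset now 6 = byte 0 bit 6; 18 bits remain
Read 2: bits[6:17] width=11 -> value=1805 (bin 11100001101); offset now 17 = byte 2 bit 1; 7 bits remain

Answer: 7 0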